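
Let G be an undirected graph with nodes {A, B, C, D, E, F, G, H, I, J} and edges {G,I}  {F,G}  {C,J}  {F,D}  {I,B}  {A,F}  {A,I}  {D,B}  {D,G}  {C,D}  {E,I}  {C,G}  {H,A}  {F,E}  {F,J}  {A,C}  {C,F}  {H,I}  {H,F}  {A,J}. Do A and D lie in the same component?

Yes

From A we can reach A, B, C, D, E, F, G, H, I, J, which includes D.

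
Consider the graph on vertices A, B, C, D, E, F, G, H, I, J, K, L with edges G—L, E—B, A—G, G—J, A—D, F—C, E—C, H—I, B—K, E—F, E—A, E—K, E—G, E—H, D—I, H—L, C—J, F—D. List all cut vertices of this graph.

E

Removing E increases the component count from 1 to 2, so E is a cut vertex.
By contrast removing K leaves 1 component; it is not a cut vertex. No other vertex is a cut vertex either.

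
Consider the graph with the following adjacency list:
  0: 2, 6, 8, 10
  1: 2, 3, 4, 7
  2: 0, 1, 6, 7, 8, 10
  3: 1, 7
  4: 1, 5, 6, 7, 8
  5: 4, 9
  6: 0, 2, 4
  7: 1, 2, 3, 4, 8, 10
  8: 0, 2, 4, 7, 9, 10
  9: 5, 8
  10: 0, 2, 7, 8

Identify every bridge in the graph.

The edges on the cycle 4-6-2-8-4 are not bridges since each lies on that cycle.
Every edge lies on some cycle, so there are no bridges.

none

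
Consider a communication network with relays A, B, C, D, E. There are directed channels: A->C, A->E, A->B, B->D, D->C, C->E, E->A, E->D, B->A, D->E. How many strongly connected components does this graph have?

{A, B, C, D, E} are all mutually reachable — one SCC of size 5.
That gives 1 strongly connected component.

1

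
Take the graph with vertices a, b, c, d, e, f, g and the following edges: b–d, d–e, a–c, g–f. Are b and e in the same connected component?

Yes

From b we can reach b, d, e, which includes e.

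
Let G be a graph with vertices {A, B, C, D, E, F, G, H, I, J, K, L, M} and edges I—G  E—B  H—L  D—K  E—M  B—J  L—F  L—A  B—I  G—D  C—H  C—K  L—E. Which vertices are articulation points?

Removing B increases the component count from 1 to 2, so B is a cut vertex.
Removing E increases the component count from 1 to 2, so E is a cut vertex.
Removing L increases the component count from 1 to 3, so L is a cut vertex.
By contrast removing D leaves 1 component; it is not a cut vertex. No other vertex is a cut vertex either.

B, E, L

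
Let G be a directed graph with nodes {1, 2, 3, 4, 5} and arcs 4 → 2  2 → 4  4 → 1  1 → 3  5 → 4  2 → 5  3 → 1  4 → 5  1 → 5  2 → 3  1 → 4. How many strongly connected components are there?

1

{1, 2, 3, 4, 5} are all mutually reachable — one SCC of size 5.
That gives 1 strongly connected component.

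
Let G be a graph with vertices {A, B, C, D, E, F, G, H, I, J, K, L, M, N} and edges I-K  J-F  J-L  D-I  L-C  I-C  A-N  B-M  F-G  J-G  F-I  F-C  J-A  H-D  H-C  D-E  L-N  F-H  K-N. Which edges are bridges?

B-M, D-E

The edges on the cycle F-H-D-I-F are not bridges since each lies on that cycle.
But removing B-M disconnects B from M; removing D-E disconnects D from E — these are bridges.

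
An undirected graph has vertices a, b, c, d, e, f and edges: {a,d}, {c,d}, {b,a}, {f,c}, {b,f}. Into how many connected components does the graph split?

e is isolated — a component by itself.
Starting from a we can reach a, b, c, d, f. That is one component of size 5.
Total: 2 components.

2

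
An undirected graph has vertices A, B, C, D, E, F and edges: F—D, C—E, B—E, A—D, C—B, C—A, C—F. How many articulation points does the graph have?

1

Removing C increases the component count from 1 to 2, so C is a cut vertex.
By contrast removing A leaves 1 component; it is not a cut vertex. No other vertex is a cut vertex either.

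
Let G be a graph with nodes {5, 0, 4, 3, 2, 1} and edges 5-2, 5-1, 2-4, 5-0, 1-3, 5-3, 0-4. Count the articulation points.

1

Removing 5 increases the component count from 1 to 2, so 5 is a cut vertex.
By contrast removing 1 leaves 1 component; it is not a cut vertex. No other vertex is a cut vertex either.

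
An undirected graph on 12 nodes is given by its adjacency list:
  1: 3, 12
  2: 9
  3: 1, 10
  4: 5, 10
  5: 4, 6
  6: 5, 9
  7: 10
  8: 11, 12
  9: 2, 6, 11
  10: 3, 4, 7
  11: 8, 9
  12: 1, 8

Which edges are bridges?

The edges on the cycle 11-8-12-1-3-10-4-5-6-9-11 are not bridges since each lies on that cycle.
But removing 7-10 disconnects 7 from 10; removing 9-2 disconnects 9 from 2 — these are bridges.

10-7, 2-9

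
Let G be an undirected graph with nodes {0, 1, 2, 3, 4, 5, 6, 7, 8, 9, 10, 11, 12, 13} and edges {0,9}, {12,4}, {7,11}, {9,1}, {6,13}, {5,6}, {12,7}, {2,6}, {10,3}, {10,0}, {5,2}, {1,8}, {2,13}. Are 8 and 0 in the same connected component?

From 8 we can reach 0, 1, 3, 8, 9, 10, which includes 0.

Yes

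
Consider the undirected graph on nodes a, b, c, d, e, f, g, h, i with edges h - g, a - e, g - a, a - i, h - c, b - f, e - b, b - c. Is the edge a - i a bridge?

Yes

Removing a - i leaves no path between a and i: the component count goes from 2 to 3. So it is a bridge.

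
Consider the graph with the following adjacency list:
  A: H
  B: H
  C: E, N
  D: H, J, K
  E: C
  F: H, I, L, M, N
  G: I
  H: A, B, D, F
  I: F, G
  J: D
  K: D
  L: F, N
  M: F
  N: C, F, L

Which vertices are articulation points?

C, D, F, H, I, N

Removing C increases the component count from 1 to 2, so C is a cut vertex.
Removing D increases the component count from 1 to 3, so D is a cut vertex.
Removing F increases the component count from 1 to 4, so F is a cut vertex.
Likewise H, I, N are cut vertices.
By contrast removing G leaves 1 component; it is not a cut vertex. No other vertex is a cut vertex either.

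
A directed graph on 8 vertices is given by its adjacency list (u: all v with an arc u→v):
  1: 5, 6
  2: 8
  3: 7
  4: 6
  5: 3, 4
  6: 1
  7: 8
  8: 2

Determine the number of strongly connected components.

4

{1, 4, 5, 6} are all mutually reachable — one SCC of size 4.
{2, 8} are all mutually reachable — one SCC of size 2.
{7} is an SCC by itself.
{3} is an SCC by itself.
That gives 4 strongly connected components.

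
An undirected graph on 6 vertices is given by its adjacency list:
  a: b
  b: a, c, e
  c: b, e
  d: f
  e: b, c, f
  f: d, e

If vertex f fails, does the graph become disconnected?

Deleting f raises the number of components from 1 to 2, so f is a cut vertex.

Yes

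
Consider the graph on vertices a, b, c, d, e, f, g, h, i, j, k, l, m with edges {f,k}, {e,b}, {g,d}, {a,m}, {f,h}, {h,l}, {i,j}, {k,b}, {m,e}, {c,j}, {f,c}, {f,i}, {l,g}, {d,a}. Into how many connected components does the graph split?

Starting from a we can reach a, b, c, d, e, f, g, h, i, j, k, l, m. That is one component of size 13.
Total: 1 component.

1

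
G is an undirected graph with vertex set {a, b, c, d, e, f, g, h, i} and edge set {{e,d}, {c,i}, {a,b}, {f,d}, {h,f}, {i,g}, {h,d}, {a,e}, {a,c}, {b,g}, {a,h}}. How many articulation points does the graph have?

Removing a increases the component count from 1 to 2, so a is a cut vertex.
By contrast removing f leaves 1 component; it is not a cut vertex. No other vertex is a cut vertex either.

1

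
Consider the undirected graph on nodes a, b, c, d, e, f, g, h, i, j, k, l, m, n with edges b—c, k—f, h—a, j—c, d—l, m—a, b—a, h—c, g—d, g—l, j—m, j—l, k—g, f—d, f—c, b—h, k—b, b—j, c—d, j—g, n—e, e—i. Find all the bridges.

e-i, e-n

The edges on the cycle b-h-a-b are not bridges since each lies on that cycle.
But removing e—i disconnects e from i; removing n—e disconnects n from e — these are bridges.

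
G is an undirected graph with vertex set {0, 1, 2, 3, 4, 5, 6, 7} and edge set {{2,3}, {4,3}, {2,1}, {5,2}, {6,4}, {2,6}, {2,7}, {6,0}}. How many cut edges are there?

4

The edges on the cycle 2-6-4-3-2 are not bridges since each lies on that cycle.
But removing 1–2 disconnects 1 from 2; removing 5–2 disconnects 5 from 2; removing 0–6 disconnects 0 from 6; removing 7–2 disconnects 7 from 2 — these are bridges.
That makes 4 bridges.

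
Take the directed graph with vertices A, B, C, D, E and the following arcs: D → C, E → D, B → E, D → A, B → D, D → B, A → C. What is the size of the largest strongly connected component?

{B, D, E} are all mutually reachable — one SCC of size 3.
{A} is an SCC by itself.
{C} is an SCC by itself.
The largest has 3 vertices.

3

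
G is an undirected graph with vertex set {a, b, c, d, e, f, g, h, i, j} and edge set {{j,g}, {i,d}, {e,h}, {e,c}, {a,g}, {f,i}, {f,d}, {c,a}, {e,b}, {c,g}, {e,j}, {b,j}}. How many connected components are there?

2

Starting from d we can reach d, f, i. That is one component of size 3.
Starting from a we can reach a, b, c, e, g, h, j. That is one component of size 7.
Total: 2 components.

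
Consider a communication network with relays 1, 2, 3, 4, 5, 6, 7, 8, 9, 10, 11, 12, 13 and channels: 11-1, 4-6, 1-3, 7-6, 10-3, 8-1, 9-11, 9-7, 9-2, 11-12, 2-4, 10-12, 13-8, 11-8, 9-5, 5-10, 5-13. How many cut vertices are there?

1

Removing 9 increases the component count from 1 to 2, so 9 is a cut vertex.
By contrast removing 13 leaves 1 component; it is not a cut vertex. No other vertex is a cut vertex either.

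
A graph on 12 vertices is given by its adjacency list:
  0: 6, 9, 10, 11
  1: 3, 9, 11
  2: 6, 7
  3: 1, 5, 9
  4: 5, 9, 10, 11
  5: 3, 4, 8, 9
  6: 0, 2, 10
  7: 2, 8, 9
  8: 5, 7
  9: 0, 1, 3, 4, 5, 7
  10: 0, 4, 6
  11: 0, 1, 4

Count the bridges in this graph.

0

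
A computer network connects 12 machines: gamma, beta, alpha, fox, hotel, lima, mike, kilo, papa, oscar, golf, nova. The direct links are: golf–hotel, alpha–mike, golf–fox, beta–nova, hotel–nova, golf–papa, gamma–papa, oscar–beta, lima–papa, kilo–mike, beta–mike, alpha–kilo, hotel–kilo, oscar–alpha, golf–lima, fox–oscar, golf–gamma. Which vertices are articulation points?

golf

Removing golf increases the component count from 1 to 2, so golf is a cut vertex.
By contrast removing lima leaves 1 component; it is not a cut vertex. No other vertex is a cut vertex either.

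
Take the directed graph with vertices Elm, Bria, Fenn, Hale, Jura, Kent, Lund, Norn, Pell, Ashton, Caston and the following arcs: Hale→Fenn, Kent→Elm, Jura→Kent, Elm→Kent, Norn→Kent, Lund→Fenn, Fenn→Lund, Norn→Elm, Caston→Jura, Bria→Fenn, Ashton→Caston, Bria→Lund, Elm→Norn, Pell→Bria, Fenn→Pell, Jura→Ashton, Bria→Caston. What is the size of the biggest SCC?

4

{Bria, Fenn, Lund, Pell} are all mutually reachable — one SCC of size 4.
{Elm, Kent, Norn} are all mutually reachable — one SCC of size 3.
{Jura, Ashton, Caston} are all mutually reachable — one SCC of size 3.
{Hale} is an SCC by itself.
The largest has 4 vertices.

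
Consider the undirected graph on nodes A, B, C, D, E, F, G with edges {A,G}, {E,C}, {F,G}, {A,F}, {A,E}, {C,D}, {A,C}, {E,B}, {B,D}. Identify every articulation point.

Removing A increases the component count from 1 to 2, so A is a cut vertex.
By contrast removing F leaves 1 component; it is not a cut vertex. No other vertex is a cut vertex either.

A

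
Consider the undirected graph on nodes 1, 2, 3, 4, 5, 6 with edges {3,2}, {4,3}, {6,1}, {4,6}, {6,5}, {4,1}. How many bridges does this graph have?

3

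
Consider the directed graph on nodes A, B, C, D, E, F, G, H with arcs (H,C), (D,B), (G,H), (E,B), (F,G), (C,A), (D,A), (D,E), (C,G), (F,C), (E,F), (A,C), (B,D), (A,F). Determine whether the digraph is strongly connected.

There is no directed path from C to B, so the graph is not strongly connected.

No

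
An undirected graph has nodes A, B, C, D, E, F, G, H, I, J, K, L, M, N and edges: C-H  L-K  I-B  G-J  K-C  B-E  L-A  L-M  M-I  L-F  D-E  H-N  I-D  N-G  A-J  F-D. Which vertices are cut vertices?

Removing L increases the component count from 1 to 2, so L is a cut vertex.
By contrast removing N leaves 1 component; it is not a cut vertex. No other vertex is a cut vertex either.

L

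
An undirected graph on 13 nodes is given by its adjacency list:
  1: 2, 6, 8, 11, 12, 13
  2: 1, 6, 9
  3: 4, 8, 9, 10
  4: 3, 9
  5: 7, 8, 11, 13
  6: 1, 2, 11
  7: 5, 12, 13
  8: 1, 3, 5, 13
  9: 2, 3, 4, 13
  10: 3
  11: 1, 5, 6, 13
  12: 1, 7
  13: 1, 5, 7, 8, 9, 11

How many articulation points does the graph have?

Removing 3 increases the component count from 1 to 2, so 3 is a cut vertex.
By contrast removing 5 leaves 1 component; it is not a cut vertex. No other vertex is a cut vertex either.

1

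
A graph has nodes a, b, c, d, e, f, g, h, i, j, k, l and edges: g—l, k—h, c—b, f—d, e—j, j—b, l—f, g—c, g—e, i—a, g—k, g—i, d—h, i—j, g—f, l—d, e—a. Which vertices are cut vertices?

Removing g increases the component count from 1 to 2, so g is a cut vertex.
By contrast removing f leaves 1 component; it is not a cut vertex. No other vertex is a cut vertex either.

g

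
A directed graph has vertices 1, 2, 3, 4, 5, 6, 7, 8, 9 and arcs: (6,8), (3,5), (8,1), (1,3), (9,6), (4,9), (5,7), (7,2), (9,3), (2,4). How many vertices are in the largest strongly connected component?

9

{1, 2, 3, 4, 5, 6, 7, 8, 9} are all mutually reachable — one SCC of size 9.
The largest has 9 vertices.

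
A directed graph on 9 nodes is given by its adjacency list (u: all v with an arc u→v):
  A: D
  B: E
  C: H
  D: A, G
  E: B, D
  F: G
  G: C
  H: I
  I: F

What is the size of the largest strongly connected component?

{C, F, G, H, I} are all mutually reachable — one SCC of size 5.
{B, E} are all mutually reachable — one SCC of size 2.
{A, D} are all mutually reachable — one SCC of size 2.
The largest has 5 vertices.

5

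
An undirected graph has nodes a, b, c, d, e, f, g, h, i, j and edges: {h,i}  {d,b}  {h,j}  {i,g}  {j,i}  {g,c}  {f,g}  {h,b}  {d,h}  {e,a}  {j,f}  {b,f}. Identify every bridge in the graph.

The edges on the cycle d-h-j-f-b-d are not bridges since each lies on that cycle.
But removing e—a disconnects e from a; removing g—c disconnects g from c — these are bridges.

a-e, c-g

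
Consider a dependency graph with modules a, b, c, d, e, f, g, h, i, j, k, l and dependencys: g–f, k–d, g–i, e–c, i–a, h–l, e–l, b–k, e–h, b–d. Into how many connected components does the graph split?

4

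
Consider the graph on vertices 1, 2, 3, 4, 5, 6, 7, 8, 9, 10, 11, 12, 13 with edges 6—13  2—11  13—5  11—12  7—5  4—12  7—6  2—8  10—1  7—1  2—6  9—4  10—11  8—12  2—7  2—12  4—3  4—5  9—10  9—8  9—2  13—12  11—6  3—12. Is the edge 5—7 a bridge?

No

After removing 5—7, the path 5-13-6-7 still connects them, so the edge is not a bridge.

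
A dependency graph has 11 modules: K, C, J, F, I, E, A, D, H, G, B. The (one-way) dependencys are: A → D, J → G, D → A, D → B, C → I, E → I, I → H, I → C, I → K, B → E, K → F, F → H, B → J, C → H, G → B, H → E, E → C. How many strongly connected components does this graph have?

{C, E, F, H, I, K} are all mutually reachable — one SCC of size 6.
{B, G, J} are all mutually reachable — one SCC of size 3.
{A, D} are all mutually reachable — one SCC of size 2.
That gives 3 strongly connected components.

3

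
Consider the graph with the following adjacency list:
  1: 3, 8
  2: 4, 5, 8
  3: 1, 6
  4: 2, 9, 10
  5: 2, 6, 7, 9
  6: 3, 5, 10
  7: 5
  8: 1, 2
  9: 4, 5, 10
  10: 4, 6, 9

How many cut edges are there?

The edges on the cycle 5-9-4-10-6-5 are not bridges since each lies on that cycle.
But removing 7-5 disconnects 7 from 5 — this is a bridge.

1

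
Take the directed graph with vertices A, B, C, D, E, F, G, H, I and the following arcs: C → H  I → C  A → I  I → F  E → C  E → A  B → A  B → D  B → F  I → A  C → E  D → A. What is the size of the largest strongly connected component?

4

{A, C, E, I} are all mutually reachable — one SCC of size 4.
{B} is an SCC by itself.
{F} is an SCC by itself.
{H} is an SCC by itself.
{D} is an SCC by itself.
(and 1 more singleton SCC)
The largest has 4 vertices.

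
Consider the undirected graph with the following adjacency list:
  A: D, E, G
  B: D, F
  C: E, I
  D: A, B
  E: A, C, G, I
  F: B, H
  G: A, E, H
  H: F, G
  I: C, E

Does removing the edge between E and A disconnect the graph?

After removing E-A, the path E-G-A still connects them, so the edge is not a bridge.

No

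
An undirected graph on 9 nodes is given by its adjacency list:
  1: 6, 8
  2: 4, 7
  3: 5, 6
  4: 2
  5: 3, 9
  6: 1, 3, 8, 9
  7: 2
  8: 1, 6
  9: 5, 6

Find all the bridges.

The edges on the cycle 6-8-1-6 are not bridges since each lies on that cycle.
But removing 4-2 disconnects 4 from 2; removing 7-2 disconnects 7 from 2 — these are bridges.

2-4, 2-7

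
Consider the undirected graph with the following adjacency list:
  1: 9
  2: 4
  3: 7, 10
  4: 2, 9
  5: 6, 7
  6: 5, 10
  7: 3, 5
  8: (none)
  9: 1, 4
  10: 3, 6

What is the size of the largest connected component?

8 is isolated — a component by itself.
Starting from 1 we can reach 1, 2, 4, 9. That is one component of size 4.
Starting from 3 we can reach 3, 5, 6, 7, 10. That is one component of size 5.
The largest has 5 vertices.

5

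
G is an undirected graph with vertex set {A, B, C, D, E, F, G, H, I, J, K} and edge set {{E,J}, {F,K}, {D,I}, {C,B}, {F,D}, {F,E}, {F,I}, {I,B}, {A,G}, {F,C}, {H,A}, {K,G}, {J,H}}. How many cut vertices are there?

Removing F increases the component count from 1 to 2, so F is a cut vertex.
By contrast removing C leaves 1 component; it is not a cut vertex. No other vertex is a cut vertex either.

1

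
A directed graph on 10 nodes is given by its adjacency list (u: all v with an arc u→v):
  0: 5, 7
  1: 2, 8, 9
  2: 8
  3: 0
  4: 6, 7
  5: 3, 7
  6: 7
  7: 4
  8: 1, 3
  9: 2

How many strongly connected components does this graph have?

3

{1, 2, 8, 9} are all mutually reachable — one SCC of size 4.
{0, 3, 5} are all mutually reachable — one SCC of size 3.
{4, 6, 7} are all mutually reachable — one SCC of size 3.
That gives 3 strongly connected components.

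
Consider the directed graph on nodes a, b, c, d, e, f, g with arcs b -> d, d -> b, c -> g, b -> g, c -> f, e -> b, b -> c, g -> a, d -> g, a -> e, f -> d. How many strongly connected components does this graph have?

1

{a, b, c, d, e, f, g} are all mutually reachable — one SCC of size 7.
That gives 1 strongly connected component.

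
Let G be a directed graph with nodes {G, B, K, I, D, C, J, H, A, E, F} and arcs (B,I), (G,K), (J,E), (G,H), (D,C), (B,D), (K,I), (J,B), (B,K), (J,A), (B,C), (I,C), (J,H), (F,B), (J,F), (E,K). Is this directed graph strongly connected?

There is no directed path from E to B, so the graph is not strongly connected.

No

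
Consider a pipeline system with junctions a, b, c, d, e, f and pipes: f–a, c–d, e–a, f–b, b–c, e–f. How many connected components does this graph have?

Starting from a we can reach a, b, c, d, e, f. That is one component of size 6.
Total: 1 component.

1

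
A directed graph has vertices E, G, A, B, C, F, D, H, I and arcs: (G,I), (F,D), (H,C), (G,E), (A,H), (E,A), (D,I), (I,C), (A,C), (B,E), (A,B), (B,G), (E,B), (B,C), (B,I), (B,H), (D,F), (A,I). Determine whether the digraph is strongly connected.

No

There is no directed path from B to F, so the graph is not strongly connected.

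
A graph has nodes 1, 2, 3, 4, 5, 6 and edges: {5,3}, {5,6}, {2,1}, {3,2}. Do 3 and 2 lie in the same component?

Yes

From 3 we can reach 1, 2, 3, 5, 6, which includes 2.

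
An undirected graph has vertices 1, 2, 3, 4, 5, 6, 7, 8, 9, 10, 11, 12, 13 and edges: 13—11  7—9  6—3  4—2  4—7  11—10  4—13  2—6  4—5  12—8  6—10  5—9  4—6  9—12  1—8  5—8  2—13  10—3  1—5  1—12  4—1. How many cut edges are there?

The edges on the cycle 4-7-9-12-8-5-4 are not bridges since each lies on that cycle.
Every edge lies on some cycle, so there are no bridges.

0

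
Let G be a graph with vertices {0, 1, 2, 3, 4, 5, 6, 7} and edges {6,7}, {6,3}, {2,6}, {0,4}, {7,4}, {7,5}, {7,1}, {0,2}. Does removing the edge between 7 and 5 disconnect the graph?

Yes

Removing 7 - 5 leaves no path between 7 and 5: the component count goes from 1 to 2. So it is a bridge.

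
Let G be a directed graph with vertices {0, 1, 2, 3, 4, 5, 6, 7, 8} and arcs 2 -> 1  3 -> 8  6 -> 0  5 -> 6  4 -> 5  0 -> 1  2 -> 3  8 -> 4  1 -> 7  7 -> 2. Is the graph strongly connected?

Yes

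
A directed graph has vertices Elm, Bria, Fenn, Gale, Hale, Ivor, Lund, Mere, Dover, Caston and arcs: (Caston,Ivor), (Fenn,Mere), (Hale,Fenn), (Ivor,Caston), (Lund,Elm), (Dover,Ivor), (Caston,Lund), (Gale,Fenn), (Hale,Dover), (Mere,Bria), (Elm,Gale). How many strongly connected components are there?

9

{Ivor, Caston} are all mutually reachable — one SCC of size 2.
{Fenn} is an SCC by itself.
{Bria} is an SCC by itself.
{Lund} is an SCC by itself.
{Elm} is an SCC by itself.
(and 4 more singleton SCCs)
That gives 9 strongly connected components.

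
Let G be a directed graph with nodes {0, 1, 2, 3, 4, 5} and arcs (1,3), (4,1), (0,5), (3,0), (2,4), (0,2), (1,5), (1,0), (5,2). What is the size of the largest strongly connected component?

{0, 1, 2, 3, 4, 5} are all mutually reachable — one SCC of size 6.
The largest has 6 vertices.

6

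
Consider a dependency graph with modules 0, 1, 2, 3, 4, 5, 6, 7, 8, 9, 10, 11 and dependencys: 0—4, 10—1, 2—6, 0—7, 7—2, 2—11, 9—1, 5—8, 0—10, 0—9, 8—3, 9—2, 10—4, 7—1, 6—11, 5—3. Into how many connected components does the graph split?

Starting from 3 we can reach 3, 5, 8. That is one component of size 3.
Starting from 0 we can reach 0, 1, 2, 4, 6, 7, 9, 10, 11. That is one component of size 9.
Total: 2 components.

2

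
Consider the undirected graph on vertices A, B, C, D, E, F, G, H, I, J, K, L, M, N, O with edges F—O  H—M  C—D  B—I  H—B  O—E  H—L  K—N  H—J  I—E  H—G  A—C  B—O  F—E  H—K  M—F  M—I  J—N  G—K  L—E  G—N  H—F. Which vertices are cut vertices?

C, H

Removing C increases the component count from 2 to 3, so C is a cut vertex.
Removing H increases the component count from 2 to 3, so H is a cut vertex.
By contrast removing J leaves 2 components; it is not a cut vertex. No other vertex is a cut vertex either.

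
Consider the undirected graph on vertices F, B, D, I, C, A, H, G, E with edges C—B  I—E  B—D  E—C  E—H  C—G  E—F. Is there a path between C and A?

No

The component containing C is {B, C, D, E, F, G, H, I}, and A is not in it.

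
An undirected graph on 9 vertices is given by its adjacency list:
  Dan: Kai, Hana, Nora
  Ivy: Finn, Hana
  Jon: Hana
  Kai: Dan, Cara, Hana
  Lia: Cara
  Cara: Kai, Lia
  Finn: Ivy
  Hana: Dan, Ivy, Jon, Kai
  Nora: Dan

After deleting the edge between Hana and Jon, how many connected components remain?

Before removal there is 1 component.
Hana-Jon is a bridge — removing it separates Hana's side from Jon's side.
After removal: 2 components.

2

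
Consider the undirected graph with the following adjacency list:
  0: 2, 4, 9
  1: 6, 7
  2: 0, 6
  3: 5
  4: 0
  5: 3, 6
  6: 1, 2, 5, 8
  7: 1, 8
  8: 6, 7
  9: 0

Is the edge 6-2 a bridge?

Removing 6-2 leaves no path between 6 and 2: the component count goes from 1 to 2. So it is a bridge.

Yes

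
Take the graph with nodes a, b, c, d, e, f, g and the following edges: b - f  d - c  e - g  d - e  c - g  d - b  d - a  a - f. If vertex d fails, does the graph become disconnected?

Deleting d raises the number of components from 1 to 2, so d is a cut vertex.

Yes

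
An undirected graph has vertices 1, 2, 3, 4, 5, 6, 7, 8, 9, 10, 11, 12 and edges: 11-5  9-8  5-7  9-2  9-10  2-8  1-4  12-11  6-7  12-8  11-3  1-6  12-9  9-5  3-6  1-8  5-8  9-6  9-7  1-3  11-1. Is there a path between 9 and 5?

Yes

From 9 we can reach 1, 2, 3, 4, 5, 6, 7, 8, 9, 10, 11, 12, which includes 5.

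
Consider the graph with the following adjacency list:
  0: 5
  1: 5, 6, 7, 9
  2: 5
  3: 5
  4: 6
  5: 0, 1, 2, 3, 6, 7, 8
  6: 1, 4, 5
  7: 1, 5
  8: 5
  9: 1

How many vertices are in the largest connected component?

Starting from 0 we can reach 0, 1, 2, 3, 4, 5, 6, 7, 8, 9. That is one component of size 10.
The largest has 10 vertices.

10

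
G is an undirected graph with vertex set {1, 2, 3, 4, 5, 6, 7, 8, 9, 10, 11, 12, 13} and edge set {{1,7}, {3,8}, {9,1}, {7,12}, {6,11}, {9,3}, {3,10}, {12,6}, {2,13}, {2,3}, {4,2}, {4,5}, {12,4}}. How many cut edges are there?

6

The edges on the cycle 9-1-7-12-4-2-3-9 are not bridges since each lies on that cycle.
But removing 13 - 2 disconnects 13 from 2; removing 12 - 6 disconnects 12 from 6; removing 8 - 3 disconnects 8 from 3; removing 4 - 5 disconnects 4 from 5 — these are bridges.
In total 6 edges are bridges.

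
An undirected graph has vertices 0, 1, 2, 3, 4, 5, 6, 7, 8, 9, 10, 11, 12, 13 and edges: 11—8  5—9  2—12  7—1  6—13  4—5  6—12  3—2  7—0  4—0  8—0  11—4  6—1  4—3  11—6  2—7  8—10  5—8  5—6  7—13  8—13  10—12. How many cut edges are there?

1

The edges on the cycle 11-4-3-2-7-1-6-11 are not bridges since each lies on that cycle.
But removing 5—9 disconnects 5 from 9 — this is a bridge.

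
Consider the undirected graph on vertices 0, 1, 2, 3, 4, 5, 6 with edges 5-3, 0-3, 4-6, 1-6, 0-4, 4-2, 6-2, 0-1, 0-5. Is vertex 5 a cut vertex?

No

Deleting 5 leaves 1 component (was 1) (its neighbors 0, 3 remain connected to each other), so 5 is not a cut vertex.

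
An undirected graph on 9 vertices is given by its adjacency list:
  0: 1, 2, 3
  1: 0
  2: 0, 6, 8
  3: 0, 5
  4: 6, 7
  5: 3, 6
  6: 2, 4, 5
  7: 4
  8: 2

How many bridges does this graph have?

The edges on the cycle 2-6-5-3-0-2 are not bridges since each lies on that cycle.
But removing 7-4 disconnects 7 from 4; removing 6-4 disconnects 6 from 4; removing 2-8 disconnects 2 from 8; removing 0-1 disconnects 0 from 1 — these are bridges.
That makes 4 bridges.

4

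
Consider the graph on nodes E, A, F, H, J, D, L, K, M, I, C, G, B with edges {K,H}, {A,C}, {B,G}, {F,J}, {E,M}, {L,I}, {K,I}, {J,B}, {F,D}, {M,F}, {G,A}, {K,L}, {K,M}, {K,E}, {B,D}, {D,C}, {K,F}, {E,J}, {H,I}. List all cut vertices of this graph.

K

Removing K increases the component count from 1 to 2, so K is a cut vertex.
By contrast removing L leaves 1 component; it is not a cut vertex. No other vertex is a cut vertex either.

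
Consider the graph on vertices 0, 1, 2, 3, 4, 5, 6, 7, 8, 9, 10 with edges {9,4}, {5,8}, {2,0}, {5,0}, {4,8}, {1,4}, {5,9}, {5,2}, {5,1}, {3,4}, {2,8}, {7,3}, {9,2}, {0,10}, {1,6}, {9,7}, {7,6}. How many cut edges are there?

1

The edges on the cycle 9-7-3-4-9 are not bridges since each lies on that cycle.
But removing 10—0 disconnects 10 from 0 — this is a bridge.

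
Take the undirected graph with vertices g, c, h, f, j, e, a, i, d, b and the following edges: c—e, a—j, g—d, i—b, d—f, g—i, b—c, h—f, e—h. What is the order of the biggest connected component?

Starting from a we can reach a, j. That is one component of size 2.
Starting from b we can reach b, c, d, e, f, g, h, i. That is one component of size 8.
The largest has 8 vertices.

8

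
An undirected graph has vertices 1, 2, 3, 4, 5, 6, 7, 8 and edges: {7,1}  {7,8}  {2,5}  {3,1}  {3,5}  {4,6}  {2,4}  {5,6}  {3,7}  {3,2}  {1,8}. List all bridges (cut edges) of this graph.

The edges on the cycle 3-2-4-6-5-3 are not bridges since each lies on that cycle.
Every edge lies on some cycle, so there are no bridges.

none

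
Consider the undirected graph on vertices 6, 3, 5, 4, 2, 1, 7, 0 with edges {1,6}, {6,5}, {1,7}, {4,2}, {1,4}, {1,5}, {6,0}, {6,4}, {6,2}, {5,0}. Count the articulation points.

Removing 1 increases the component count from 2 to 3, so 1 is a cut vertex.
By contrast removing 2 leaves 2 components; it is not a cut vertex. No other vertex is a cut vertex either.

1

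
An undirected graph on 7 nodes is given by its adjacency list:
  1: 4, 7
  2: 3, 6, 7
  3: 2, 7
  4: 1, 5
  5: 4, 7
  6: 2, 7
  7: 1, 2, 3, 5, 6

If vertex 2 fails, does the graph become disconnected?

Deleting 2 leaves 1 component (was 1) (its neighbors 3, 6, 7 remain connected to each other), so 2 is not a cut vertex.

No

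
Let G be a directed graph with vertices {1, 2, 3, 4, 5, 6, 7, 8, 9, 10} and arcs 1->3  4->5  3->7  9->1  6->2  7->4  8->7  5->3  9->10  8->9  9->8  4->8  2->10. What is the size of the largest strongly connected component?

7

{1, 3, 4, 5, 7, 8, 9} are all mutually reachable — one SCC of size 7.
{6} is an SCC by itself.
{2} is an SCC by itself.
{10} is an SCC by itself.
The largest has 7 vertices.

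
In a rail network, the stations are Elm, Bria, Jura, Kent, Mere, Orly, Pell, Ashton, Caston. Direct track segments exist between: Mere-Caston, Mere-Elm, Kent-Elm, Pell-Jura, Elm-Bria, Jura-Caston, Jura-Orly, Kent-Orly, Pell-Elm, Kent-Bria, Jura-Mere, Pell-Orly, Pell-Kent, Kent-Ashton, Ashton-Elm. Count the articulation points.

0

Removing Jura, for instance, still leaves 1 component. No single vertex removal increases the component count — the graph has no articulation points.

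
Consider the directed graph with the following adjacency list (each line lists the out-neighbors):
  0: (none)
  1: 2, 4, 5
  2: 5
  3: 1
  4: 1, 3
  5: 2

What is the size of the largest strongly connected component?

3

{1, 3, 4} are all mutually reachable — one SCC of size 3.
{2, 5} are all mutually reachable — one SCC of size 2.
{0} is an SCC by itself.
The largest has 3 vertices.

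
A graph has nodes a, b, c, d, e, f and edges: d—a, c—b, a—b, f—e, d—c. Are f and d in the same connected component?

The component containing f is {e, f}, and d is not in it.

No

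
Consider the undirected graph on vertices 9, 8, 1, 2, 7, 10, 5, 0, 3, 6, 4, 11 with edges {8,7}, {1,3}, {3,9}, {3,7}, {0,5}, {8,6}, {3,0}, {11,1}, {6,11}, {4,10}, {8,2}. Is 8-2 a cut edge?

Yes

Removing 8-2 leaves no path between 8 and 2: the component count goes from 2 to 3. So it is a bridge.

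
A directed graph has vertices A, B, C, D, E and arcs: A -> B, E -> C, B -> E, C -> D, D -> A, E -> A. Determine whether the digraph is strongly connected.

Yes

From E we can reach every vertex (A, B, C, D, E), and every vertex can reach E (A, B, C, D, E). So the whole graph is one strongly connected component.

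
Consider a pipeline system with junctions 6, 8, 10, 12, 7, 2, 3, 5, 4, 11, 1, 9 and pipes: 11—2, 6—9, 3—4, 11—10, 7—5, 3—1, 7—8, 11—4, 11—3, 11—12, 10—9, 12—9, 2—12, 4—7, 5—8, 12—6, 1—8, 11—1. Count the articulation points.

Removing 11 increases the component count from 1 to 2, so 11 is a cut vertex.
By contrast removing 1 leaves 1 component; it is not a cut vertex. No other vertex is a cut vertex either.

1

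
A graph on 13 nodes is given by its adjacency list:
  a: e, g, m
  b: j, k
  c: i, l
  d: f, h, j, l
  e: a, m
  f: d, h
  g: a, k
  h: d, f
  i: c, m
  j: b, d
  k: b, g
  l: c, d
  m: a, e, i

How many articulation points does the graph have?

1

Removing d increases the component count from 1 to 2, so d is a cut vertex.
By contrast removing f leaves 1 component; it is not a cut vertex. No other vertex is a cut vertex either.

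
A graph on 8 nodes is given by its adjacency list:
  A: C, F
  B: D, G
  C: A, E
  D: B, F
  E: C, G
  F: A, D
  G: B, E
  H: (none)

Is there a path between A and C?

From A we can reach A, B, C, D, E, F, G, which includes C.

Yes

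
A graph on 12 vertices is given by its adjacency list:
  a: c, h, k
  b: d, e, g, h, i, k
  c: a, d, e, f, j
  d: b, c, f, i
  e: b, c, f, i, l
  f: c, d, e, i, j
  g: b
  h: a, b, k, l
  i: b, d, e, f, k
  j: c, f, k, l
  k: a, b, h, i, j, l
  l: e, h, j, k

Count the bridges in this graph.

1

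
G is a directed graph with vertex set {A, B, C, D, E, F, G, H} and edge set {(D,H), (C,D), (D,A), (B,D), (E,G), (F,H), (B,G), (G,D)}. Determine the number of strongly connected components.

8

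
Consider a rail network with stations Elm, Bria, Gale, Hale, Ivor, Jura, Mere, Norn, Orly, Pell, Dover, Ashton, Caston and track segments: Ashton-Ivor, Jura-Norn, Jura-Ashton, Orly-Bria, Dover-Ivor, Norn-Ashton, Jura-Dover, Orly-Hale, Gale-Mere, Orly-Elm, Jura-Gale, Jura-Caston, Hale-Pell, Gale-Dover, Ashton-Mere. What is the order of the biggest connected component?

Starting from Elm we can reach Elm, Bria, Hale, Orly, Pell. That is one component of size 5.
Starting from Gale we can reach Gale, Ivor, Jura, Mere, Norn, Dover, Ashton, Caston. That is one component of size 8.
The largest has 8 vertices.

8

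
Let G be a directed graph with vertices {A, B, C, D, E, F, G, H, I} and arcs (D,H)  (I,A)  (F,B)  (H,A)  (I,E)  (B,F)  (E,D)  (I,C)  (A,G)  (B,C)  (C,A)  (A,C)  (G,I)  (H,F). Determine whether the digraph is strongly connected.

Yes

From H we can reach every vertex (A, B, C, D, E, F, G, H, I), and every vertex can reach H (A, B, C, D, E, F, G, H, I). So the whole graph is one strongly connected component.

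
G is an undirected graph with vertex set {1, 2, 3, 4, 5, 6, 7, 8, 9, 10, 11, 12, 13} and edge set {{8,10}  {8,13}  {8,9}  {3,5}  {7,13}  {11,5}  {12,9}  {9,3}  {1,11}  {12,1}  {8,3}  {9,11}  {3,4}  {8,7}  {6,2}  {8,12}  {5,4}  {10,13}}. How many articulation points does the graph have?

Removing 8 increases the component count from 2 to 3, so 8 is a cut vertex.
By contrast removing 13 leaves 2 components; it is not a cut vertex. No other vertex is a cut vertex either.

1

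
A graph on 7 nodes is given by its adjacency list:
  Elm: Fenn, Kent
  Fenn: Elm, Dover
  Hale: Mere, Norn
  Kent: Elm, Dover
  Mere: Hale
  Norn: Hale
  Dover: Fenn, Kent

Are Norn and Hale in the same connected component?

Yes

From Norn we can reach Hale, Mere, Norn, which includes Hale.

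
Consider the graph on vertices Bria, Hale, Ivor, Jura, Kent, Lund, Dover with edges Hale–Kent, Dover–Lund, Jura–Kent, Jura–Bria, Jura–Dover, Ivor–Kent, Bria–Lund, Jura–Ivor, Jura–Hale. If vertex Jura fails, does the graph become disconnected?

Deleting Jura raises the number of components from 1 to 2, so Jura is a cut vertex.

Yes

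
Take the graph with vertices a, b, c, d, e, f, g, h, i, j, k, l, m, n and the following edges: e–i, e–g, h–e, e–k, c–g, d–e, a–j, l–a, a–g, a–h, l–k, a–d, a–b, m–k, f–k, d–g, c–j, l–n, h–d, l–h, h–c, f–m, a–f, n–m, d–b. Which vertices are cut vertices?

Removing e increases the component count from 1 to 2, so e is a cut vertex.
By contrast removing k leaves 1 component; it is not a cut vertex. No other vertex is a cut vertex either.

e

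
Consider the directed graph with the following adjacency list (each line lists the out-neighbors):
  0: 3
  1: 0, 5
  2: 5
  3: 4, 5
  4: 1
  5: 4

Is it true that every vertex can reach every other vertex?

No

There is no directed path from 4 to 2, so the graph is not strongly connected.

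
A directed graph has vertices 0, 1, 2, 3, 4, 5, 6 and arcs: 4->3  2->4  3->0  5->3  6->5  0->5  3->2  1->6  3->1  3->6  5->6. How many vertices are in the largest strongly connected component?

7

{0, 1, 2, 3, 4, 5, 6} are all mutually reachable — one SCC of size 7.
The largest has 7 vertices.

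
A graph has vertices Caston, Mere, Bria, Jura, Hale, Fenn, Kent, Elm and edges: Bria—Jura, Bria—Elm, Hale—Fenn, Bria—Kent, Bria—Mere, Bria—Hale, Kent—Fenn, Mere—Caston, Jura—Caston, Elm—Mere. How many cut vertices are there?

1

Removing Bria increases the component count from 1 to 2, so Bria is a cut vertex.
By contrast removing Hale leaves 1 component; it is not a cut vertex. No other vertex is a cut vertex either.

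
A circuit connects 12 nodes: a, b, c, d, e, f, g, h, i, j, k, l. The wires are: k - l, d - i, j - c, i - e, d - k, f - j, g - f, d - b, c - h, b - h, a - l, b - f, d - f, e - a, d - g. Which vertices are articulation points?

d

Removing d increases the component count from 1 to 2, so d is a cut vertex.
By contrast removing f leaves 1 component; it is not a cut vertex. No other vertex is a cut vertex either.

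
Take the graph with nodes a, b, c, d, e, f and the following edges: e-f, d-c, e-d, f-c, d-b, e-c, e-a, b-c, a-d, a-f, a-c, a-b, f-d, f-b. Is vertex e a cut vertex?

Deleting e leaves 1 component (was 1) (its neighbors a, c, d, f remain connected to each other), so e is not a cut vertex.

No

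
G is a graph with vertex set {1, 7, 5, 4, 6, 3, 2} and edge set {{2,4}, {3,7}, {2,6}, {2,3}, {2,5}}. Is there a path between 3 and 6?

From 3 we can reach 2, 3, 4, 5, 6, 7, which includes 6.

Yes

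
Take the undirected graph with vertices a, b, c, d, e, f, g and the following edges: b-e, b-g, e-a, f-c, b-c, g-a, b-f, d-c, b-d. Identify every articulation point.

b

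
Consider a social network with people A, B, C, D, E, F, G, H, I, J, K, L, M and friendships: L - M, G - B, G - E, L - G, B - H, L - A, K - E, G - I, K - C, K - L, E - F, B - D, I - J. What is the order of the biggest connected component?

13

Starting from A we can reach A, B, C, D, E, F, G, H, I, J, K, L, M. That is one component of size 13.
The largest has 13 vertices.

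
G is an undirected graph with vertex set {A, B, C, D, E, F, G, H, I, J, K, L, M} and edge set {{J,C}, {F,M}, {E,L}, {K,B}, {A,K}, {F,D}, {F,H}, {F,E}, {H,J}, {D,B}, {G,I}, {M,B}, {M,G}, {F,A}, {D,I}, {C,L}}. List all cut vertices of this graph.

F

Removing F increases the component count from 1 to 2, so F is a cut vertex.
By contrast removing C leaves 1 component; it is not a cut vertex. No other vertex is a cut vertex either.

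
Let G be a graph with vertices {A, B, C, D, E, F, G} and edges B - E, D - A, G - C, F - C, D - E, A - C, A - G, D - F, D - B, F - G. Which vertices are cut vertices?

D

Removing D increases the component count from 1 to 2, so D is a cut vertex.
By contrast removing A leaves 1 component; it is not a cut vertex. No other vertex is a cut vertex either.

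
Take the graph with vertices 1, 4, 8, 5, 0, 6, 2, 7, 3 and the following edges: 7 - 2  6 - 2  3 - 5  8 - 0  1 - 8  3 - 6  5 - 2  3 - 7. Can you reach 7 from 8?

No

The component containing 8 is {0, 1, 8}, and 7 is not in it.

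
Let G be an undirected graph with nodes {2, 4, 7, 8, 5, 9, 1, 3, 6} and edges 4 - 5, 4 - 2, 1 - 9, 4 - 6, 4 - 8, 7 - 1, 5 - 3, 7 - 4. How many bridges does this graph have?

removing 4 - 5 disconnects 4 from 5; removing 8 - 4 disconnects 8 from 4; removing 4 - 2 disconnects 4 from 2; removing 3 - 5 disconnects 3 from 5 — these are bridges.
In total 8 edges are bridges.

8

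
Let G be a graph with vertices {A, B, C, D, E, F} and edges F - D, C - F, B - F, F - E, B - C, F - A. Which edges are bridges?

The edges on the cycle B-C-F-B are not bridges since each lies on that cycle.
But removing F - E disconnects F from E; removing F - D disconnects F from D; removing F - A disconnects F from A — these are bridges.

A-F, D-F, E-F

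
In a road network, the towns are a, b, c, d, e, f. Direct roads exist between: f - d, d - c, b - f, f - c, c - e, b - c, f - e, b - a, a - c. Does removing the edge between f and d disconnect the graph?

No

After removing f - d, the path f-c-d still connects them, so the edge is not a bridge.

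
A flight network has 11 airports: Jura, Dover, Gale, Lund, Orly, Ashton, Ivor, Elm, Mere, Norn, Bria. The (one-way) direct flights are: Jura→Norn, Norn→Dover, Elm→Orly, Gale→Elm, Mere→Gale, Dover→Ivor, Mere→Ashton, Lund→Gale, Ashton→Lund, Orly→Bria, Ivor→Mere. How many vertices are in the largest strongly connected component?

1

{Ashton} is an SCC by itself.
{Bria} is an SCC by itself.
{Elm} is an SCC by itself.
{Orly} is an SCC by itself.
{Mere} is an SCC by itself.
(and 6 more singleton SCCs)
The largest has 1 vertex.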